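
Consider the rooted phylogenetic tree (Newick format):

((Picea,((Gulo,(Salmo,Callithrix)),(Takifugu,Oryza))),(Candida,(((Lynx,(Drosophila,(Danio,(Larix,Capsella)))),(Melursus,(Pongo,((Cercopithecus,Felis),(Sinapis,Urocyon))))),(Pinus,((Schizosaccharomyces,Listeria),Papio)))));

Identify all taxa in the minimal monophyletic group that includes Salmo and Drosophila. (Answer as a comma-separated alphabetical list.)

Tracing Salmo: it sits inside (Salmo,Callithrix).
Tracing Drosophila: it sits inside (Drosophila,(Danio,(Larix,Capsella))).
The smallest clade enclosing both is the whole tree (their MRCA is the root), so the answer is all 22 tips in alphabetical order.

Callithrix, Candida, Capsella, Cercopithecus, Danio, Drosophila, Felis, Gulo, Larix, Listeria, Lynx, Melursus, Oryza, Papio, Picea, Pinus, Pongo, Salmo, Schizosaccharomyces, Sinapis, Takifugu, Urocyon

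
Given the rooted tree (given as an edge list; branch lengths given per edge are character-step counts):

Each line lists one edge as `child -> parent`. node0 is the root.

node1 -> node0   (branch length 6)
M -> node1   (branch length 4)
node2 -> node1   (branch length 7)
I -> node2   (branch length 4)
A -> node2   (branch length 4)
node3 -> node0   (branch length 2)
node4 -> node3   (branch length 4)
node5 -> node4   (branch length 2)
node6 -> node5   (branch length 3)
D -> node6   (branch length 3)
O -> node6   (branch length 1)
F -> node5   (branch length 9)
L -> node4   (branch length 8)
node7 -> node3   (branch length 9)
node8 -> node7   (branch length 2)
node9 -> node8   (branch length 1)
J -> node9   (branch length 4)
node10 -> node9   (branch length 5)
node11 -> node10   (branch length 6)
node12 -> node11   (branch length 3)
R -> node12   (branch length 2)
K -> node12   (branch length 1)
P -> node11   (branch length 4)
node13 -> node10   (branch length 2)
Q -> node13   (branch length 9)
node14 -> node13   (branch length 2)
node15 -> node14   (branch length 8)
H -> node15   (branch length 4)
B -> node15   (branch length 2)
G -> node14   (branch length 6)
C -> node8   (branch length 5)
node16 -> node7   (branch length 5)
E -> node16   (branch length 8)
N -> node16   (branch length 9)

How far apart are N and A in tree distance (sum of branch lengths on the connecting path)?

42

The path runs N → … → MRCA → … → A; the MRCA is the root of the tree.
Branch lengths along that path: 9 + 5 + 9 + 2 + 6 + 7 + 4 = 42.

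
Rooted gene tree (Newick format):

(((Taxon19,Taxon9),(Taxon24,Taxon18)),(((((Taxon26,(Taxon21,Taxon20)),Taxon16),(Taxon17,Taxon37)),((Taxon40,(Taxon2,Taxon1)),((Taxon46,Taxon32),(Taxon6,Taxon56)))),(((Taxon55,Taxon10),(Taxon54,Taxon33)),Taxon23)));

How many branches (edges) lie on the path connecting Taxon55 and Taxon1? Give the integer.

9

The MRCA of Taxon55 and Taxon1 is the node subtending (((((Taxon26,(Taxon21,Taxon20)),Taxon16),(Taxon17,Taxon37)),((Taxon40,(Taxon2,Taxon1)),((Taxon46,Taxon32),(Taxon6,Taxon56)))),(((Taxon55,Taxon10),(Taxon54,Taxon33)),Taxon23)).
From Taxon55 up to that node: 4 branches. From Taxon1 up to the same node: 5 branches. Total: 4 + 5 = 9.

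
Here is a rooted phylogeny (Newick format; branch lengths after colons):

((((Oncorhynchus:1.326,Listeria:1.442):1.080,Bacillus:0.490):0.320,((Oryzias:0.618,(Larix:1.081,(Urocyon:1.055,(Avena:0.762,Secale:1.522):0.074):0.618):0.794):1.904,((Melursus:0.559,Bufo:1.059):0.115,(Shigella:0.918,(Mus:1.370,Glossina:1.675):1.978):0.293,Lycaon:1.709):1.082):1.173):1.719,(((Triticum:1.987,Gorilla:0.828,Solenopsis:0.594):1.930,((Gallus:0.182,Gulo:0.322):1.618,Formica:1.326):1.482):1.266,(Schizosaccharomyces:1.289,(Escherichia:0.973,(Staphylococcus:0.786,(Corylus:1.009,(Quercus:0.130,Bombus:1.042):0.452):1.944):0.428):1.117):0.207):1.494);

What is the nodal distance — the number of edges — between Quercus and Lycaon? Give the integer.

11

The MRCA of Quercus and Lycaon is the root of the tree.
From Quercus up to that node: 7 branches. From Lycaon up to the same node: 4 branches. Total: 7 + 4 = 11.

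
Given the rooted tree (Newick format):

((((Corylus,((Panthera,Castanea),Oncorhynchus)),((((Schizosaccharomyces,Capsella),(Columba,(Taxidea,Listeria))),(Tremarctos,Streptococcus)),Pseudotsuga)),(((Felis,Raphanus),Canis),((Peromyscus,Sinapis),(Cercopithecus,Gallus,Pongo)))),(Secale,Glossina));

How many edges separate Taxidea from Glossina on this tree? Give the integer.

The MRCA of Taxidea and Glossina is the root of the tree.
From Taxidea up to that node: 8 branches. From Glossina up to the same node: 2 branches. Total: 8 + 2 = 10.

10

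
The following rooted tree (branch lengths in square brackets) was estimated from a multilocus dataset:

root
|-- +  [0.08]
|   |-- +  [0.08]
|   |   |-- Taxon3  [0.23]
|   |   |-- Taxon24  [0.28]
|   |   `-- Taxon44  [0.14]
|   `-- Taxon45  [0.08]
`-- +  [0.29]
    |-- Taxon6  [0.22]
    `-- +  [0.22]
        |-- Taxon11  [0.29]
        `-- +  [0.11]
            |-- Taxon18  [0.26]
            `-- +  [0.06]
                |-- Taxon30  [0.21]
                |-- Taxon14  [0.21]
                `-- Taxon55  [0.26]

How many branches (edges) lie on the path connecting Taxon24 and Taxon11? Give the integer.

The MRCA of Taxon24 and Taxon11 is the root of the tree.
From Taxon24 up to that node: 3 branches. From Taxon11 up to the same node: 3 branches. Total: 3 + 3 = 6.

6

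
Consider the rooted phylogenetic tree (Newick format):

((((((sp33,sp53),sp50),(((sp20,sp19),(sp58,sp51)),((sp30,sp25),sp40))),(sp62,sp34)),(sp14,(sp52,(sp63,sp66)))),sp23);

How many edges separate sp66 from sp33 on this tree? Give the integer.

The MRCA of sp66 and sp33 is the node subtending (((((sp33,sp53),sp50),(((sp20,sp19),(sp58,sp51)),((sp30,sp25),sp40))),(sp62,sp34)),(sp14,(sp52,(sp63,sp66)))).
From sp66 up to that node: 4 branches. From sp33 up to the same node: 5 branches. Total: 4 + 5 = 9.

9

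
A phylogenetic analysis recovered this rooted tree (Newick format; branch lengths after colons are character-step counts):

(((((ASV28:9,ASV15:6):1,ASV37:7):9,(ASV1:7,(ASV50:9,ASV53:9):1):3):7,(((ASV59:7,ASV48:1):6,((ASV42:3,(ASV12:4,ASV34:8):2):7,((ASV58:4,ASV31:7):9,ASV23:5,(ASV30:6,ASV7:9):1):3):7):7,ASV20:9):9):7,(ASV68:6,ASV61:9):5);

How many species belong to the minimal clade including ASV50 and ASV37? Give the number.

6

The MRCA of ASV50 and ASV37 is the node subtending (((ASV28,ASV15),ASV37),(ASV1,(ASV50,ASV53))).
That clade contains 6 terminal taxa: ASV1, ASV15, ASV28, ASV37, ASV50, ASV53.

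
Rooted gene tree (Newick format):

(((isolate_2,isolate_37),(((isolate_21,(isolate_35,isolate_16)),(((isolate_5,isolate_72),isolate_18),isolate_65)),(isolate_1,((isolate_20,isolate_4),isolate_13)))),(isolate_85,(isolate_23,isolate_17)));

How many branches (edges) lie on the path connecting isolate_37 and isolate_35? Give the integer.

7

The MRCA of isolate_37 and isolate_35 is the node subtending ((isolate_2,isolate_37),(((isolate_21,(isolate_35,isolate_16)),(((isolate_5,isolate_72),isolate_18),isolate_65)),(isolate_1,((isolate_20,isolate_4),isolate_13)))).
From isolate_37 up to that node: 2 branches. From isolate_35 up to the same node: 5 branches. Total: 2 + 5 = 7.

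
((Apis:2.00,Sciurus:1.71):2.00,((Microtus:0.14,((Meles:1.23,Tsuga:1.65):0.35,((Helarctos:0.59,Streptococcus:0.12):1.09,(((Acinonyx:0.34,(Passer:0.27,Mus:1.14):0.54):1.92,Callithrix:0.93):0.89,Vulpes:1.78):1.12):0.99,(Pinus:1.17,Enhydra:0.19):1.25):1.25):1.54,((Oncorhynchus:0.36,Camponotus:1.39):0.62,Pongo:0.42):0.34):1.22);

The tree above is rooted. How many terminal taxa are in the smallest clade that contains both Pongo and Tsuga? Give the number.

15

The MRCA of Pongo and Tsuga is the node subtending ((Microtus,((Meles,Tsuga),((Helarctos,Streptococcus),(((Acinonyx,(Passer,Mus)),Callithrix),Vulpes)),(Pinus,Enhydra))),((Oncorhynchus,Camponotus),Pongo)).
That clade contains 15 terminal taxa: Acinonyx, Callithrix, Camponotus, Enhydra, Helarctos, Meles, Microtus, Mus, Oncorhynchus, Passer, Pinus, Pongo, Streptococcus, Tsuga, Vulpes.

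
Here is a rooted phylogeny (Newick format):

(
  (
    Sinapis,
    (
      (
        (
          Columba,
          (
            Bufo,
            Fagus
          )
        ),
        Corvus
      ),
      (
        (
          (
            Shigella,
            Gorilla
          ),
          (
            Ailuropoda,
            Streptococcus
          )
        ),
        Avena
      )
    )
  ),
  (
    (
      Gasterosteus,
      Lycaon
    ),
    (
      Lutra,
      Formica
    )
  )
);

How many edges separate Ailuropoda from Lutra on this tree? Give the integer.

9

The MRCA of Ailuropoda and Lutra is the root of the tree.
From Ailuropoda up to that node: 6 branches. From Lutra up to the same node: 3 branches. Total: 6 + 3 = 9.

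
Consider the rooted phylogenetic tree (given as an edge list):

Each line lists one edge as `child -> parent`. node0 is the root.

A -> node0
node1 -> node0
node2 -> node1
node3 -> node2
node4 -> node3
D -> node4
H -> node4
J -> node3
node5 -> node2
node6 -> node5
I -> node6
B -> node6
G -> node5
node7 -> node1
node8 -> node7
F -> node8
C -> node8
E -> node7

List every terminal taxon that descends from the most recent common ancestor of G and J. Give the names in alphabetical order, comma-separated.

B, D, G, H, I, J

Tracing G: it sits inside ((I,B),G).
Tracing J: it sits inside ((D,H),J).
The smallest clade enclosing both is (((D,H),J),((I,B),G)); the answer is its 6 terminal taxa in alphabetical order.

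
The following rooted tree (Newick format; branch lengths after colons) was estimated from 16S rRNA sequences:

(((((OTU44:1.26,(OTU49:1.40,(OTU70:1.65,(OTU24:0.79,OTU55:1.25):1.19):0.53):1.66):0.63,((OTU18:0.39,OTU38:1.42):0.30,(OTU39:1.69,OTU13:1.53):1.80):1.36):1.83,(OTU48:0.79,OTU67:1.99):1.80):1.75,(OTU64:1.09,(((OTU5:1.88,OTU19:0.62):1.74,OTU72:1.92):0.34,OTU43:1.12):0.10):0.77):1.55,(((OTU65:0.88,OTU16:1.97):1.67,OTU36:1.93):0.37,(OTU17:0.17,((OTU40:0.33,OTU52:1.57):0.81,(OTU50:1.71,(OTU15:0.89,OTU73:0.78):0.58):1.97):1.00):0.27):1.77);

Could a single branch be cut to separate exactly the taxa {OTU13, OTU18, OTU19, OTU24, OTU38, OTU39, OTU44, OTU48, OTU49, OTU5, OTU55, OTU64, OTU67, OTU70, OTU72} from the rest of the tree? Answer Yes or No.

No

The MRCA of the listed taxa subtends ((((OTU44,(OTU49,(OTU70,(OTU24,OTU55)))),((OTU18,OTU38),(OTU39,OTU13))),(OTU48,OTU67)),(OTU64,(((OTU5,OTU19),OTU72),OTU43))).
That clade also contains OTU43, which is not in the proposed group, so the group is not monophyletic.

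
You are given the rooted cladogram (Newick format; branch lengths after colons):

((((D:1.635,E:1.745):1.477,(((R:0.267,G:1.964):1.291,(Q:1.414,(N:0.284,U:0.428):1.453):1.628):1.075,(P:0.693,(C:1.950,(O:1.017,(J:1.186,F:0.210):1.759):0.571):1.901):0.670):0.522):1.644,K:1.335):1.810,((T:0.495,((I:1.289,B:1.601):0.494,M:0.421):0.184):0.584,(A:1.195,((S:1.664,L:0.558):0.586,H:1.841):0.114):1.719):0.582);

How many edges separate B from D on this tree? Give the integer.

9

The MRCA of B and D is the root of the tree.
From B up to that node: 5 branches. From D up to the same node: 4 branches. Total: 5 + 4 = 9.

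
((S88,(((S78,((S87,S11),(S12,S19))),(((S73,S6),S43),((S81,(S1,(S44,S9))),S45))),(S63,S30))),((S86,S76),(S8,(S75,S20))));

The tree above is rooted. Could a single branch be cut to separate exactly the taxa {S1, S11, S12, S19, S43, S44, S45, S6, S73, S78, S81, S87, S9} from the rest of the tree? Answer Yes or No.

The most recent common ancestor of these taxa subtends ((S78,((S87,S11),(S12,S19))),(((S73,S6),S43),((S81,(S1,(S44,S9))),S45))).
That clade has exactly 13 tips — every listed taxon and nothing else — so the group is monophyletic.

Yes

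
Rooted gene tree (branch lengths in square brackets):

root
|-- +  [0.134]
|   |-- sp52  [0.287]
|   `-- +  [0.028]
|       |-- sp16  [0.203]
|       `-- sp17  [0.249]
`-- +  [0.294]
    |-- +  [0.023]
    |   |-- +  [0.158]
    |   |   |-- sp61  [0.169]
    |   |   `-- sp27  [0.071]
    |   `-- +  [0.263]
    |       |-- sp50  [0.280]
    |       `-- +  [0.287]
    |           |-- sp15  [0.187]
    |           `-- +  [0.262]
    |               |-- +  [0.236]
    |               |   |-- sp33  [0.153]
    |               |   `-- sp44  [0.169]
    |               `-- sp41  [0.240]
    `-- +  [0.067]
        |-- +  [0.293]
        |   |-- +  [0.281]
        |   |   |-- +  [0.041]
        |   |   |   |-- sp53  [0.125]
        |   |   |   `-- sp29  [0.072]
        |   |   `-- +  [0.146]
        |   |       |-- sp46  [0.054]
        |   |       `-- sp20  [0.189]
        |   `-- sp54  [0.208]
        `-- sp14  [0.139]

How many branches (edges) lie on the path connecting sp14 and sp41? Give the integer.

The MRCA of sp14 and sp41 is the node subtending (((sp61,sp27),(sp50,(sp15,((sp33,sp44),sp41)))),((((sp53,sp29),(sp46,sp20)),sp54),sp14)).
From sp14 up to that node: 2 branches. From sp41 up to the same node: 5 branches. Total: 2 + 5 = 7.

7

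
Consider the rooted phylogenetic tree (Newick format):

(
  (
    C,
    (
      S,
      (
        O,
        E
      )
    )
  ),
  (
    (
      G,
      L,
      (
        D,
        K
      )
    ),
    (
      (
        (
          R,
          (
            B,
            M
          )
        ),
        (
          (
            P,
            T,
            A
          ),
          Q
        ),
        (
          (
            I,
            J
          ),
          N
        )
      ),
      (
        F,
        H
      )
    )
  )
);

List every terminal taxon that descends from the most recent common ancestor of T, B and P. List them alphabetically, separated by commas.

Tracing T: it sits inside (P,T,A).
Tracing B: it sits inside (B,M).
Tracing P: it sits inside (P,T,A).
The smallest clade enclosing all 3 is ((R,(B,M)),((P,T,A),Q),((I,J),N)); the answer is its 10 terminal taxa in alphabetical order.

A, B, I, J, M, N, P, Q, R, T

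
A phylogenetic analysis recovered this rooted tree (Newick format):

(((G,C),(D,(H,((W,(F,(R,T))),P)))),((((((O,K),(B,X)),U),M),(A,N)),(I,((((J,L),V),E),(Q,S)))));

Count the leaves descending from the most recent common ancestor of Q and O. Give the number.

The MRCA of Q and O is the node subtending ((((((O,K),(B,X)),U),M),(A,N)),(I,((((J,L),V),E),(Q,S)))).
That clade contains 15 terminal taxa: A, B, E, I, J, K, L, M, N, O, Q, S, U, V, X.

15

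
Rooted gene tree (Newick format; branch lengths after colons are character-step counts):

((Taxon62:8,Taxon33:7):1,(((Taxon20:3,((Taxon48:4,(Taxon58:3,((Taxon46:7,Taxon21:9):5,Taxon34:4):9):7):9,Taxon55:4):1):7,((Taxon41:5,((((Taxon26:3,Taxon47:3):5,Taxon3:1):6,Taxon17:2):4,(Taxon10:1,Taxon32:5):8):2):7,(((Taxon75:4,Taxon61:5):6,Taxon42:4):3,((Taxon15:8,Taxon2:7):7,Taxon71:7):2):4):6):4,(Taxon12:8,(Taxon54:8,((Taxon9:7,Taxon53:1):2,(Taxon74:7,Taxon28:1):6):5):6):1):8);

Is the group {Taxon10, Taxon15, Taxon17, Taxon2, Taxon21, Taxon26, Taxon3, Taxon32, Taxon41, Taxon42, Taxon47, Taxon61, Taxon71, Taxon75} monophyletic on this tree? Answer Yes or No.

No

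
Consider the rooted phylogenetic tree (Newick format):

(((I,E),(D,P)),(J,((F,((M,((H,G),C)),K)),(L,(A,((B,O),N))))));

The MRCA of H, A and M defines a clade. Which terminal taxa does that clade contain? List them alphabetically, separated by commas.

Tracing H: it sits inside (H,G).
Tracing A: it sits inside (A,((B,O),N)).
Tracing M: it sits inside (M,((H,G),C)).
The smallest clade enclosing all 3 is ((F,((M,((H,G),C)),K)),(L,(A,((B,O),N)))); the answer is its 11 terminal taxa in alphabetical order.

A, B, C, F, G, H, K, L, M, N, O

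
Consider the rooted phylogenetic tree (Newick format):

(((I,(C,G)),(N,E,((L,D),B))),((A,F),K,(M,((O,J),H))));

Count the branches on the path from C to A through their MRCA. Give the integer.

7

The MRCA of C and A is the root of the tree.
From C up to that node: 4 branches. From A up to the same node: 3 branches. Total: 4 + 3 = 7.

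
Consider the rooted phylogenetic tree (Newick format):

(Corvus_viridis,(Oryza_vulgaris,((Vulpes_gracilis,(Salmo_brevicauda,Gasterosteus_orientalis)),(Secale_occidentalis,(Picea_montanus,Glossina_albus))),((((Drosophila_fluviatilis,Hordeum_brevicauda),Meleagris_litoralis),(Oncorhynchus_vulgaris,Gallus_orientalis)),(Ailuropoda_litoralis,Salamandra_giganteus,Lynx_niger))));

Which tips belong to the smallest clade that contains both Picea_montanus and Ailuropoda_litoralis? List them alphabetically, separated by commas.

Tracing Picea_montanus: it sits inside (Picea_montanus,Glossina_albus).
Tracing Ailuropoda_litoralis: it sits inside (Ailuropoda_litoralis,Salamandra_giganteus,Lynx_niger).
The smallest clade enclosing both is (Oryza_vulgaris,((Vulpes_gracilis,(Salmo_brevicauda,Gasterosteus_orientalis)),(Secale_occidentalis,(Picea_montanus,Glossina_albus))),((((Drosophila_fluviatilis,Hordeum_brevicauda),Meleagris_litoralis),(Oncorhynchus_vulgaris,Gallus_orientalis)),(Ailuropoda_litoralis,Salamandra_giganteus,Lynx_niger))); the answer is its 15 terminal taxa in alphabetical order.

Ailuropoda_litoralis, Drosophila_fluviatilis, Gallus_orientalis, Gasterosteus_orientalis, Glossina_albus, Hordeum_brevicauda, Lynx_niger, Meleagris_litoralis, Oncorhynchus_vulgaris, Oryza_vulgaris, Picea_montanus, Salamandra_giganteus, Salmo_brevicauda, Secale_occidentalis, Vulpes_gracilis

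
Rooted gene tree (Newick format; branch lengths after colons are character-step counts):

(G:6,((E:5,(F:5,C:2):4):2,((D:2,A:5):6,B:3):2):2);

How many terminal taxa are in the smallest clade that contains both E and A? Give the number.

6

The MRCA of E and A is the node subtending ((E,(F,C)),((D,A),B)).
That clade contains 6 terminal taxa: A, B, C, D, E, F.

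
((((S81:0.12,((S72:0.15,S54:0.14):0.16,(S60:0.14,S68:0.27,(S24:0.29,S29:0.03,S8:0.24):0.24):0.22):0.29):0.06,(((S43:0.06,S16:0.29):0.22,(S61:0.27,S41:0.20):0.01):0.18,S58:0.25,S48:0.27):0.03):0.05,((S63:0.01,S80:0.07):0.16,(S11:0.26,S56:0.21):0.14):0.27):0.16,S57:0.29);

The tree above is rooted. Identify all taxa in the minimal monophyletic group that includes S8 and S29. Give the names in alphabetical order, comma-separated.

S24, S29, S8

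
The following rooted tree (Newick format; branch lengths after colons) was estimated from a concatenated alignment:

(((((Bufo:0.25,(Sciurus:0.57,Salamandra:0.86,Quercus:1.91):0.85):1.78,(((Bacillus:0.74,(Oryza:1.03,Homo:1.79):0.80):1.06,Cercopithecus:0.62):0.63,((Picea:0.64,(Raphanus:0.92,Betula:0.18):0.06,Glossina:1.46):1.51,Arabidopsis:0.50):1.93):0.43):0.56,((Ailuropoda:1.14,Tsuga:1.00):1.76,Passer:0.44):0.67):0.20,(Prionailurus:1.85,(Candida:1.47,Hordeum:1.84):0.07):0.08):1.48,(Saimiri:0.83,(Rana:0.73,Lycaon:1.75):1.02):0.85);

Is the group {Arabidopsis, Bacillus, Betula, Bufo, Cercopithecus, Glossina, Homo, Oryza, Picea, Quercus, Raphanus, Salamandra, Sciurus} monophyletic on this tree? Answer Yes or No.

Yes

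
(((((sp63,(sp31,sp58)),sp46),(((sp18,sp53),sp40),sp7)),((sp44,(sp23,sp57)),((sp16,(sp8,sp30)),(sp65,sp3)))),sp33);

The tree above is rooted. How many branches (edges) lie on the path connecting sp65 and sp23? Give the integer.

The MRCA of sp65 and sp23 is the node subtending ((sp44,(sp23,sp57)),((sp16,(sp8,sp30)),(sp65,sp3))).
From sp65 up to that node: 3 branches. From sp23 up to the same node: 3 branches. Total: 3 + 3 = 6.

6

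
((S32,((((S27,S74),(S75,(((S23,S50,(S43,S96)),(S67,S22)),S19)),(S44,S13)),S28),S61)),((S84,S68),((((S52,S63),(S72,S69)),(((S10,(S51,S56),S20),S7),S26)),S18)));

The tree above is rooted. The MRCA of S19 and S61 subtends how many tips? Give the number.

14

The MRCA of S19 and S61 is the node subtending ((((S27,S74),(S75,(((S23,S50,(S43,S96)),(S67,S22)),S19)),(S44,S13)),S28),S61).
That clade contains 14 terminal taxa: S13, S19, S22, S23, S27, S28, S43, S44, S50, S61, S67, S74, S75, S96.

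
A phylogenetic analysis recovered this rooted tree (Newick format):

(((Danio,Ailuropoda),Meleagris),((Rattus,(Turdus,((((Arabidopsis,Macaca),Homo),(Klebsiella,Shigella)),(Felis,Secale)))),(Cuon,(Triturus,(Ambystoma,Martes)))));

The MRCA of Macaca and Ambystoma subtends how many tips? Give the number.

13

The MRCA of Macaca and Ambystoma is the node subtending ((Rattus,(Turdus,((((Arabidopsis,Macaca),Homo),(Klebsiella,Shigella)),(Felis,Secale)))),(Cuon,(Triturus,(Ambystoma,Martes)))).
That clade contains 13 terminal taxa: Ambystoma, Arabidopsis, Cuon, Felis, Homo, Klebsiella, Macaca, Martes, Rattus, Secale, Shigella, Triturus, Turdus.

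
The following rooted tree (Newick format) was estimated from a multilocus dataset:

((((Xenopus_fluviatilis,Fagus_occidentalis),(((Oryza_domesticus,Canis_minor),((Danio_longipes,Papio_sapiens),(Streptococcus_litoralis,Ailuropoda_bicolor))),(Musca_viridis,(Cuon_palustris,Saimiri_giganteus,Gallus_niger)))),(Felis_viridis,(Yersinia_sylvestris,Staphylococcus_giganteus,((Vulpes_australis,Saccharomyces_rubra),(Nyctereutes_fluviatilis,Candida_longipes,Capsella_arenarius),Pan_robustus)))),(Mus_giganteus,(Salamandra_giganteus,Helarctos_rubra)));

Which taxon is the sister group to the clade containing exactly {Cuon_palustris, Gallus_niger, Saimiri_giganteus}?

The clade containing exactly {Cuon_palustris, Gallus_niger, Saimiri_giganteus} attaches to the tree at the node subtending (Musca_viridis,(Cuon_palustris,Saimiri_giganteus,Gallus_niger)).
The other lineage descending from that same node — the sister group — is the single tip Musca_viridis.

Musca_viridis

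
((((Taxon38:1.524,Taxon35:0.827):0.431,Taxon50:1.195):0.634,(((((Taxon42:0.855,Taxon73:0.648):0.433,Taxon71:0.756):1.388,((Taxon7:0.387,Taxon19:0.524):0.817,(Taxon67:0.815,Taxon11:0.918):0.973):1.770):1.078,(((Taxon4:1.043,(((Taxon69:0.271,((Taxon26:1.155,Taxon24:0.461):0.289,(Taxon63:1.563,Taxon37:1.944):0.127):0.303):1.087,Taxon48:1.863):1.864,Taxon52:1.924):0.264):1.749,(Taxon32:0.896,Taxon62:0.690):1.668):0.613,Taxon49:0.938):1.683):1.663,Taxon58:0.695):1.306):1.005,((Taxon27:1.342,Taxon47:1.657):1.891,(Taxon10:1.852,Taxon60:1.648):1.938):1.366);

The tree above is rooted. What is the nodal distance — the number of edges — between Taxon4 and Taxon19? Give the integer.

8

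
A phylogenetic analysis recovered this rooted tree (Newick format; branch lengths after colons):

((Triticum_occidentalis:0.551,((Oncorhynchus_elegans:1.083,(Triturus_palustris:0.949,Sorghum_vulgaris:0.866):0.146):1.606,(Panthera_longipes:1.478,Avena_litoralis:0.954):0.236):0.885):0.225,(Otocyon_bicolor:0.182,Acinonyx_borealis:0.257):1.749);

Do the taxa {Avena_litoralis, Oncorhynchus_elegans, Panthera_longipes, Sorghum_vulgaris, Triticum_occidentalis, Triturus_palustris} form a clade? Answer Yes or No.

Yes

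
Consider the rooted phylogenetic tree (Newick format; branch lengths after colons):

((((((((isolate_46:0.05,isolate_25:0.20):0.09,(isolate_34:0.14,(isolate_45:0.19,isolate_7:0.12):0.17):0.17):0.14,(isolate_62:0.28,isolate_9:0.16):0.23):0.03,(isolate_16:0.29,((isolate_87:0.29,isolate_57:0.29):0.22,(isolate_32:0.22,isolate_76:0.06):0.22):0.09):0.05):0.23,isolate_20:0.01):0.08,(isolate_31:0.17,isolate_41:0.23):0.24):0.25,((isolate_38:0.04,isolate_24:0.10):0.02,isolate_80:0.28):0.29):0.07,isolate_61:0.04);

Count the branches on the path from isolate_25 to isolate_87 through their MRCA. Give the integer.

8

The MRCA of isolate_25 and isolate_87 is the node subtending ((((isolate_46,isolate_25),(isolate_34,(isolate_45,isolate_7))),(isolate_62,isolate_9)),(isolate_16,((isolate_87,isolate_57),(isolate_32,isolate_76)))).
From isolate_25 up to that node: 4 branches. From isolate_87 up to the same node: 4 branches. Total: 4 + 4 = 8.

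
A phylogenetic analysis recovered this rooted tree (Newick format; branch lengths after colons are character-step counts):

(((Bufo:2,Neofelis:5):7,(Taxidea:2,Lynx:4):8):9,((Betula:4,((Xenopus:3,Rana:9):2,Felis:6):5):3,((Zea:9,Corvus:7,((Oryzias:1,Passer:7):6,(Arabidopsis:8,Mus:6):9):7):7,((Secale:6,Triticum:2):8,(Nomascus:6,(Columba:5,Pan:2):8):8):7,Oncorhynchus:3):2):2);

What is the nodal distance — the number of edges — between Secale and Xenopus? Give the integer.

The MRCA of Secale and Xenopus is the node subtending ((Betula,((Xenopus,Rana),Felis)),((Zea,Corvus,((Oryzias,Passer),(Arabidopsis,Mus))),((Secale,Triticum),(Nomascus,(Columba,Pan))),Oncorhynchus)).
From Secale up to that node: 4 branches. From Xenopus up to the same node: 4 branches. Total: 4 + 4 = 8.

8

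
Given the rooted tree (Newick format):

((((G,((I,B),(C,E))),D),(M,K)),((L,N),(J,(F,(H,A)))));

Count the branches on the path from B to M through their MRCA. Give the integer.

7

The MRCA of B and M is the node subtending (((G,((I,B),(C,E))),D),(M,K)).
From B up to that node: 5 branches. From M up to the same node: 2 branches. Total: 5 + 2 = 7.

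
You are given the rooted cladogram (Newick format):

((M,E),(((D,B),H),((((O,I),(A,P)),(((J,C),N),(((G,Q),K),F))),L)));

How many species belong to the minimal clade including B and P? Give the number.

The MRCA of B and P is the node subtending (((D,B),H),((((O,I),(A,P)),(((J,C),N),(((G,Q),K),F))),L)).
That clade contains 15 terminal taxa: A, B, C, D, F, G, H, I, J, K, L, N, O, P, Q.

15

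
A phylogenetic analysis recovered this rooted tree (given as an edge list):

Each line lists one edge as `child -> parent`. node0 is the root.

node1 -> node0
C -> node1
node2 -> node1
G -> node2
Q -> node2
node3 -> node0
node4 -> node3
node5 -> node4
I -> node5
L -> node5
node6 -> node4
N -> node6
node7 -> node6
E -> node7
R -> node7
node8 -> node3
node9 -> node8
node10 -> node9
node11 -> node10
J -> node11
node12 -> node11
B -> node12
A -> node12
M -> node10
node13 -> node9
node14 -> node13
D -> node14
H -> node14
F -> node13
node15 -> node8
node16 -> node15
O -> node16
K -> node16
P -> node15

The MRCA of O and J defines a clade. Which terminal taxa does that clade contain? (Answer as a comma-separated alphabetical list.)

A, B, D, F, H, J, K, M, O, P

Tracing O: it sits inside (O,K).
Tracing J: it sits inside (J,(B,A)).
The smallest clade enclosing both is ((((J,(B,A)),M),((D,H),F)),((O,K),P)); the answer is its 10 terminal taxa in alphabetical order.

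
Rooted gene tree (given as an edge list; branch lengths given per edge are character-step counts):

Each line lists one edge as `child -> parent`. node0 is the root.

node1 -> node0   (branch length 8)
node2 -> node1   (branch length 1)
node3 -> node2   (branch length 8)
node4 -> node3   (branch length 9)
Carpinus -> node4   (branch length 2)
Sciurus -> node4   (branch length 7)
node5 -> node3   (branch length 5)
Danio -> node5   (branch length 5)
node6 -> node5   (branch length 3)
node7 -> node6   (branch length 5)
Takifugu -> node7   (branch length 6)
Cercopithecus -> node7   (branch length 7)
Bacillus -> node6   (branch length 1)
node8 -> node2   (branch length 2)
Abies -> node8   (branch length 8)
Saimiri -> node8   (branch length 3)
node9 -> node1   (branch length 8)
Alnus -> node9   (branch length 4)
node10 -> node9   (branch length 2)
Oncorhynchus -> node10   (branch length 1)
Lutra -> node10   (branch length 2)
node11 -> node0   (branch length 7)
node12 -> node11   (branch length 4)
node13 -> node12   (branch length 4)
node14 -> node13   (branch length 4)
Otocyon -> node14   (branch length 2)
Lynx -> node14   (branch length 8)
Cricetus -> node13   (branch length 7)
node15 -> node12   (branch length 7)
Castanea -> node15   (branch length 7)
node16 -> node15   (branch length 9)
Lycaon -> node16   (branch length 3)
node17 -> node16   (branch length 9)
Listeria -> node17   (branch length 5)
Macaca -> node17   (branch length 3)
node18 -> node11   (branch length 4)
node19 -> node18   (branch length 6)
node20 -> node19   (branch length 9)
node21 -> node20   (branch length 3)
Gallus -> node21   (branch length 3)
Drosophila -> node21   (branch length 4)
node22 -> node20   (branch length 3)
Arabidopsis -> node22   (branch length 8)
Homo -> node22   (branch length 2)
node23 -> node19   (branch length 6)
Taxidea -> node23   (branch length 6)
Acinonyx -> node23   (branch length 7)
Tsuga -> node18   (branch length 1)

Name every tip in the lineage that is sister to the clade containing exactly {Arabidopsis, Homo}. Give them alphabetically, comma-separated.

The clade containing exactly {Arabidopsis, Homo} attaches to the tree at the node subtending ((Gallus,Drosophila),(Arabidopsis,Homo)).
The other lineage descending from that same node — the sister group — is (Gallus,Drosophila); its 2 tips in alphabetical order are the answer.

Drosophila, Gallus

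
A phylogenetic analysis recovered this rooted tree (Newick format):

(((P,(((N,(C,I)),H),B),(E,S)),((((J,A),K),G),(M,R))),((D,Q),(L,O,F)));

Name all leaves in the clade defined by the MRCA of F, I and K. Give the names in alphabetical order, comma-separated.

A, B, C, D, E, F, G, H, I, J, K, L, M, N, O, P, Q, R, S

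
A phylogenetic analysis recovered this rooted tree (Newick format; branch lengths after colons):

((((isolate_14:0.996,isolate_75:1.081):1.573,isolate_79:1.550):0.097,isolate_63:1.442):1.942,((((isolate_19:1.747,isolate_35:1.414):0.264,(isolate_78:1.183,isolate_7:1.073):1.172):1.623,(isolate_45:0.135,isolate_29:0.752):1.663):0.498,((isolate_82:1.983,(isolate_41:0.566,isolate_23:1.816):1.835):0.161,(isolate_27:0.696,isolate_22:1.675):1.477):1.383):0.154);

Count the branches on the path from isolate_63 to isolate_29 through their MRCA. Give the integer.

The MRCA of isolate_63 and isolate_29 is the root of the tree.
From isolate_63 up to that node: 2 branches. From isolate_29 up to the same node: 4 branches. Total: 2 + 4 = 6.

6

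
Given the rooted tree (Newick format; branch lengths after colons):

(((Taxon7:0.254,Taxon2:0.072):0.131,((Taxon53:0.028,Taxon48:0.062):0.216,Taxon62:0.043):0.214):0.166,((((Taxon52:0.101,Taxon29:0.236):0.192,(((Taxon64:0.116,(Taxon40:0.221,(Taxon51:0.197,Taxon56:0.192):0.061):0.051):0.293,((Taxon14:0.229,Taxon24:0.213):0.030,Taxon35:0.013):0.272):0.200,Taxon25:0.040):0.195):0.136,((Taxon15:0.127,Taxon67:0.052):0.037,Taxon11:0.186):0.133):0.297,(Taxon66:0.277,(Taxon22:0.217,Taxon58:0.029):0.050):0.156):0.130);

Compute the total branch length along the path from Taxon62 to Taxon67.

1.072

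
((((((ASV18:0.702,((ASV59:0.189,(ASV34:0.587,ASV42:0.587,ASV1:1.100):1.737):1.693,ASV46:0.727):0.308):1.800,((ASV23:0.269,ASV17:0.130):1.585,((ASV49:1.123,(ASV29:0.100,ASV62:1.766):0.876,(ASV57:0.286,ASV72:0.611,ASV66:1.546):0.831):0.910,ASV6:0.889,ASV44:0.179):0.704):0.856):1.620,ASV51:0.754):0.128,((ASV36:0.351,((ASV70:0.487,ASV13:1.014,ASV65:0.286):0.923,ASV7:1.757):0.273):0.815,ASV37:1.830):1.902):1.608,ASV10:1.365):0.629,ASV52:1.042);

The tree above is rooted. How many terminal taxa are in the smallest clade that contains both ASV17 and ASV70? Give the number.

23

The MRCA of ASV17 and ASV70 is the node subtending ((((ASV18,((ASV59,(ASV34,ASV42,ASV1)),ASV46)),((ASV23,ASV17),((ASV49,(ASV29,ASV62),(ASV57,ASV72,ASV66)),ASV6,ASV44))),ASV51),((ASV36,((ASV70,ASV13,ASV65),ASV7)),ASV37)).
That clade contains 23 terminal taxa: ASV1, ASV13, ASV17, ASV18, ASV23, ASV29, ASV34, ASV36, ASV37, ASV42, ASV44, ASV46, ASV49, ASV51, ASV57, ASV59, ASV6, ASV62, ASV65, ASV66, ASV7, ASV70, ASV72.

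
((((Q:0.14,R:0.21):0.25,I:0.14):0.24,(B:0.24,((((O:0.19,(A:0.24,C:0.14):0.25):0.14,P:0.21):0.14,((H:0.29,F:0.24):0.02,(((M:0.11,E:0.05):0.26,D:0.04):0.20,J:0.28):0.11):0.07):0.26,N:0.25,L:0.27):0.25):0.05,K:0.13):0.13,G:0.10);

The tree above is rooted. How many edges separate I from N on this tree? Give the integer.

5

The MRCA of I and N is the node subtending (((Q,R),I),(B,((((O,(A,C)),P),((H,F),(((M,E),D),J))),N,L)),K).
From I up to that node: 2 branches. From N up to the same node: 3 branches. Total: 2 + 3 = 5.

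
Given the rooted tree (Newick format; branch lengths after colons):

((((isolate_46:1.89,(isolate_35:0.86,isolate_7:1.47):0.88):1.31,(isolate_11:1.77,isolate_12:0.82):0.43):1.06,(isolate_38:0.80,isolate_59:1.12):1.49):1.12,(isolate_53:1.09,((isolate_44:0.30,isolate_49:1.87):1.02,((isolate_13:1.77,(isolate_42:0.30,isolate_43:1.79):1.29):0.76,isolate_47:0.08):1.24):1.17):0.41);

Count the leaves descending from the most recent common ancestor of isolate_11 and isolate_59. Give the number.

The MRCA of isolate_11 and isolate_59 is the node subtending (((isolate_46,(isolate_35,isolate_7)),(isolate_11,isolate_12)),(isolate_38,isolate_59)).
That clade contains 7 terminal taxa: isolate_11, isolate_12, isolate_35, isolate_38, isolate_46, isolate_59, isolate_7.

7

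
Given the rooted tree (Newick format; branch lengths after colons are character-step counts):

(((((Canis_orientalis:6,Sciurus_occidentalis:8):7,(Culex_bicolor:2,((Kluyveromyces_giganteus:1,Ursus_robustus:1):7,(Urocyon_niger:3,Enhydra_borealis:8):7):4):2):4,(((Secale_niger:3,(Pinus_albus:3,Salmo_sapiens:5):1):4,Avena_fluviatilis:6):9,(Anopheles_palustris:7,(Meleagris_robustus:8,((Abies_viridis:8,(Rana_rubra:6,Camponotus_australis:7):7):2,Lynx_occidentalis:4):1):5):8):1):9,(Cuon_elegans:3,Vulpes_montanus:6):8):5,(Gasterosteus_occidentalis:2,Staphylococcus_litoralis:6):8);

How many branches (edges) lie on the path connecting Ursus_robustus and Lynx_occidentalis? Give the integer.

The MRCA of Ursus_robustus and Lynx_occidentalis is the node subtending (((Canis_orientalis,Sciurus_occidentalis),(Culex_bicolor,((Kluyveromyces_giganteus,Ursus_robustus),(Urocyon_niger,Enhydra_borealis)))),(((Secale_niger,(Pinus_albus,Salmo_sapiens)),Avena_fluviatilis),(Anopheles_palustris,(Meleagris_robustus,((Abies_viridis,(Rana_rubra,Camponotus_australis)),Lynx_occidentalis))))).
From Ursus_robustus up to that node: 5 branches. From Lynx_occidentalis up to the same node: 5 branches. Total: 5 + 5 = 10.

10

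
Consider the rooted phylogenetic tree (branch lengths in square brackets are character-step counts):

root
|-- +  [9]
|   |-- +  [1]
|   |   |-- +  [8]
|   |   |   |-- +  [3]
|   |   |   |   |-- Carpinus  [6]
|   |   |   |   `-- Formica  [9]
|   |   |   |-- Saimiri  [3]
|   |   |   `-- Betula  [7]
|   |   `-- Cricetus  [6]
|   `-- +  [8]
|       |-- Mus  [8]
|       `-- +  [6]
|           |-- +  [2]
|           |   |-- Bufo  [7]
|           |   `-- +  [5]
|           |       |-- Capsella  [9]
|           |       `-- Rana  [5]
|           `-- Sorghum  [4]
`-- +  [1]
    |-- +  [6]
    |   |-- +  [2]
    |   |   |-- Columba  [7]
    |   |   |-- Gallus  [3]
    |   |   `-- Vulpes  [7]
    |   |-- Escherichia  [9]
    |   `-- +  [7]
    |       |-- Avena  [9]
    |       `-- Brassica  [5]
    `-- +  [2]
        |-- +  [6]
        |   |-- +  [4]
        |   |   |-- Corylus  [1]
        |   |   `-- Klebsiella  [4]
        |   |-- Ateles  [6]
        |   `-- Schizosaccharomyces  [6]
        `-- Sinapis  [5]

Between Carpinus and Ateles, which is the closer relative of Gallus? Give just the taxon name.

Ateles

The MRCA of Gallus and Ateles subtends (((Columba,Gallus,Vulpes),Escherichia,(Avena,Brassica)),(((Corylus,Klebsiella),Ateles,Schizosaccharomyces),Sinapis)) (11 taxa).
The MRCA of Gallus and Carpinus is the root, subtending the entire tree (21 taxa).
The first is nested inside the second, so Gallus shares a more recent common ancestor with Ateles.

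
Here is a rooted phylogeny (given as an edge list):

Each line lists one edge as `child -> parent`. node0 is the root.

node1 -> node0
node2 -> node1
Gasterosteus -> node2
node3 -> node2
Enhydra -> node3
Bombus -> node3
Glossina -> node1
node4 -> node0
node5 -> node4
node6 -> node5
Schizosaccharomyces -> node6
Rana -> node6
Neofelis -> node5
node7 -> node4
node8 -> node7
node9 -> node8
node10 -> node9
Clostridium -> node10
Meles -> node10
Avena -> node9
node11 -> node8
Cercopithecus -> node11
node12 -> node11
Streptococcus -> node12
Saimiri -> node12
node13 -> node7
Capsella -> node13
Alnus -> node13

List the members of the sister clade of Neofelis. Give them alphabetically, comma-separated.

Neofelis attaches to the tree at the node subtending ((Schizosaccharomyces,Rana),Neofelis).
The other lineage descending from that same node — the sister group — is (Schizosaccharomyces,Rana); its 2 tips in alphabetical order are the answer.

Rana, Schizosaccharomyces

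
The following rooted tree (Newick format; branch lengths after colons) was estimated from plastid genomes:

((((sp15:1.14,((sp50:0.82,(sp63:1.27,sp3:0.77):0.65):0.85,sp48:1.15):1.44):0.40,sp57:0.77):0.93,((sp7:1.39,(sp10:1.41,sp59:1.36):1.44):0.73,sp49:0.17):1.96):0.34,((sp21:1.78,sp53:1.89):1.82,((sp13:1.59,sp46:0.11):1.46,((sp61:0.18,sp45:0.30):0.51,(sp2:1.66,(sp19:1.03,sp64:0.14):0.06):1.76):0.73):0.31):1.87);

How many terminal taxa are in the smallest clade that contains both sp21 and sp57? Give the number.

19

The MRCA of sp21 and sp57 is the root, so the clade is the entire tree.
That clade contains 19 terminal taxa: sp10, sp13, sp15, sp19, sp2, sp21, sp3, sp45, sp46, sp48, sp49, sp50, sp53, sp57, sp59, sp61, sp63, sp64, sp7.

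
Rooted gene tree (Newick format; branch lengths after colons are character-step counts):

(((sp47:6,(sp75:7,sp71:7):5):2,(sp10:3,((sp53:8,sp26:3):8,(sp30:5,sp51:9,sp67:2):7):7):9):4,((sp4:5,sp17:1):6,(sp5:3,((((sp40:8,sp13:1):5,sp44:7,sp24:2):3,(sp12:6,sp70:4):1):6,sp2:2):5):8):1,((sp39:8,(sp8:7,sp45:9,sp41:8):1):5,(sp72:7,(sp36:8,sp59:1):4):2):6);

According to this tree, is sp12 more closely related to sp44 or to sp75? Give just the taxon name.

sp44

The MRCA of sp12 and sp44 subtends (((sp40,sp13),sp44,sp24),(sp12,sp70)) (6 taxa).
The MRCA of sp12 and sp75 is the root, subtending the entire tree (26 taxa).
The first is nested inside the second, so sp12 shares a more recent common ancestor with sp44.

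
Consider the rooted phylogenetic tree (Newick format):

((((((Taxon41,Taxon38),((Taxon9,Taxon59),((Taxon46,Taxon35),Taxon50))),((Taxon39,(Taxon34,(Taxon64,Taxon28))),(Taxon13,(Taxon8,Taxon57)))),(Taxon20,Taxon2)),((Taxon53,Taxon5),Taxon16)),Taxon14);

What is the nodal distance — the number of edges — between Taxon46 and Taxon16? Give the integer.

The MRCA of Taxon46 and Taxon16 is the node subtending (((((Taxon41,Taxon38),((Taxon9,Taxon59),((Taxon46,Taxon35),Taxon50))),((Taxon39,(Taxon34,(Taxon64,Taxon28))),(Taxon13,(Taxon8,Taxon57)))),(Taxon20,Taxon2)),((Taxon53,Taxon5),Taxon16)).
From Taxon46 up to that node: 7 branches. From Taxon16 up to the same node: 2 branches. Total: 7 + 2 = 9.

9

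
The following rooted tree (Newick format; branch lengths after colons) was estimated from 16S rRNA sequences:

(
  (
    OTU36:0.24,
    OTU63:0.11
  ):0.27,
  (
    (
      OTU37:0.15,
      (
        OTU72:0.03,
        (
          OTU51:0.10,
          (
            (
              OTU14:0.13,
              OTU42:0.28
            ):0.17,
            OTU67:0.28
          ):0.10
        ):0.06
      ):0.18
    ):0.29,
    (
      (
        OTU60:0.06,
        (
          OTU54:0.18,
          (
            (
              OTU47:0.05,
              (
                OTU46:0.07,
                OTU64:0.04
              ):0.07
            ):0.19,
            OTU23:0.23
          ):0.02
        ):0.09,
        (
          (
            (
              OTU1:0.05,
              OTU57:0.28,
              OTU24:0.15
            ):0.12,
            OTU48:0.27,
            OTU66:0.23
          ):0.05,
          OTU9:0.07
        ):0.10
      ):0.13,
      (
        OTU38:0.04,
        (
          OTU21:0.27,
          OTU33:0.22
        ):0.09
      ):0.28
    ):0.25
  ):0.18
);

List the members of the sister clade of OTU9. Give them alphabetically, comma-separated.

OTU9 attaches to the tree at the node subtending (((OTU1,OTU57,OTU24),OTU48,OTU66),OTU9).
The other lineage descending from that same node — the sister group — is ((OTU1,OTU57,OTU24),OTU48,OTU66); its 5 tips in alphabetical order are the answer.

OTU1, OTU24, OTU48, OTU57, OTU66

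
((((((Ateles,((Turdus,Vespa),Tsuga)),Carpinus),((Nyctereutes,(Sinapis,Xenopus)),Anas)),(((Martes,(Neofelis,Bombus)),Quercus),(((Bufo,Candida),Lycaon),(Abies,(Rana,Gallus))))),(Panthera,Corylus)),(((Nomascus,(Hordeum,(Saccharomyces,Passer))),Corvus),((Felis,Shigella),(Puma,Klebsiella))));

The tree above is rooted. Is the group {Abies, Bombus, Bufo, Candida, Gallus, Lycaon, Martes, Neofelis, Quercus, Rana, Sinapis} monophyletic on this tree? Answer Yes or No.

No

The MRCA of the listed taxa subtends ((((Ateles,((Turdus,Vespa),Tsuga)),Carpinus),((Nyctereutes,(Sinapis,Xenopus)),Anas)),(((Martes,(Neofelis,Bombus)),Quercus),(((Bufo,Candida),Lycaon),(Abies,(Rana,Gallus))))).
That clade also contains Anas, Ateles, Carpinus, Nyctereutes, Tsuga, Turdus, Vespa, Xenopus, which are not in the proposed group, so the group is not monophyletic.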